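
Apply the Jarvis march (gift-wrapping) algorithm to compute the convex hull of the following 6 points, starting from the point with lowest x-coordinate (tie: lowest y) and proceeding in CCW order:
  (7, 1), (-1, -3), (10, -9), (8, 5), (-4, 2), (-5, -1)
Hull (CCW) = [(-5, -1), (10, -9), (8, 5), (-4, 2)]

Jarvis march: at each step, from the current hull vertex p, select the next vertex q as the point such that every other point lies strictly to the left of (or on) the directed line p → q. (Equivalently: for every other point r, the cross product (q − p) × (r − p) ≥ 0.)
Starting point (lowest x, tie lowest y): (-5, -1). Wrap until returning to start. Resulting hull: (-5, -1), (10, -9), (8, 5), (-4, 2).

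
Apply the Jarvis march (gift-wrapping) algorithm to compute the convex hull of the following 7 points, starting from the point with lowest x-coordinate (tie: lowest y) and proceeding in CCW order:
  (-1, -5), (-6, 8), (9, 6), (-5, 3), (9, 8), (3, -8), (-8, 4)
Hull (CCW) = [(-8, 4), (-1, -5), (3, -8), (9, 6), (9, 8), (-6, 8)]

Jarvis march: at each step, from the current hull vertex p, select the next vertex q as the point such that every other point lies strictly to the left of (or on) the directed line p → q. (Equivalently: for every other point r, the cross product (q − p) × (r − p) ≥ 0.)
Starting point (lowest x, tie lowest y): (-8, 4). Wrap until returning to start. Resulting hull: (-8, 4), (-1, -5), (3, -8), (9, 6), (9, 8), (-6, 8).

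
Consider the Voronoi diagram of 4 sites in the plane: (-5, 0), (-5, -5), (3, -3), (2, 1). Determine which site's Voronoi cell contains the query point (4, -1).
Nearest site = (3, -3)

The Voronoi cell of site s contains exactly those query points closer to s than to any other site. Compute squared distances from q = (4, -1) to each site:
  (3 − 4)² + (-3 − -1)² = 5
  (2 − 4)² + (1 − -1)² = 8
  (-5 − 4)² + (0 − -1)² = 82
  (-5 − 4)² + (-5 − -1)² = 97
Minimum is attained by (3, -3), so q lies in its Voronoi cell.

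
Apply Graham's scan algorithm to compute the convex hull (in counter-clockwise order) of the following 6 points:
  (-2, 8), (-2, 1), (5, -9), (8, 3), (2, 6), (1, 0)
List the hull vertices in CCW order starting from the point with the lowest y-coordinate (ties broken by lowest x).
Hull (CCW) = [(5, -9), (8, 3), (-2, 8), (-2, 1)]

Graham scan procedure:
  1. Find the pivot p₀ = point with lowest y (tie → lowest x): (5, -9).
  2. Sort the remaining points by polar angle around p₀.
  3. Walk through sorted points, maintaining a stack; pop the top while the last three entries make a non-left turn (cross product ≤ 0).
  4. Final stack is the convex hull in CCW order: (5, -9), (8, 3), (-2, 8), (-2, 1).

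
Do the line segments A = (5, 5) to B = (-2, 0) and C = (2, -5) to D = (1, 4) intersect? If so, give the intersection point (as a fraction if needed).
Yes; intersection at (81/68, 155/68) (t = 37/68 on AB, s = 55/68 on CD)

Parametrize AB as A + t(B − A) = (5 + -7 t, 5 + -5 t) and CD as C + s(D − C) = (2 + -1 s, -5 + 9 s). Solve the linear system for (t, s). Determinant = 68 ≠ 0, so a unique intersection of the containing lines exists. Solution: t = 37/68, s = 55/68 — both in [0, 1], so the segments cross. Intersection point: (81/68, 155/68).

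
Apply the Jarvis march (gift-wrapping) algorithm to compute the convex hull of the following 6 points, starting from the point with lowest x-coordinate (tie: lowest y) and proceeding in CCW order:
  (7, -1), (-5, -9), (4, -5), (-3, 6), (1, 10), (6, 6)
Hull (CCW) = [(-5, -9), (4, -5), (7, -1), (6, 6), (1, 10), (-3, 6)]

Jarvis march: at each step, from the current hull vertex p, select the next vertex q as the point such that every other point lies strictly to the left of (or on) the directed line p → q. (Equivalently: for every other point r, the cross product (q − p) × (r − p) ≥ 0.)
Starting point (lowest x, tie lowest y): (-5, -9). Wrap until returning to start. Resulting hull: (-5, -9), (4, -5), (7, -1), (6, 6), (1, 10), (-3, 6).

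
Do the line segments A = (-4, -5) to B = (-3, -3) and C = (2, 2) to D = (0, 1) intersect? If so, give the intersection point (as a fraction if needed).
No (intersection of containing lines falls outside at least one segment)

Parametrize and solve: t = 8/3, s = 5/3. At least one of these is outside [0, 1], so the segments do not intersect.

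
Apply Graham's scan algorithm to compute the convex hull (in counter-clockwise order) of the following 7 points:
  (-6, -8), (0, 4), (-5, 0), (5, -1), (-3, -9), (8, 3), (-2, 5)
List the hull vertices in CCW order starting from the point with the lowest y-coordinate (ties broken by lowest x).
Hull (CCW) = [(-3, -9), (5, -1), (8, 3), (-2, 5), (-5, 0), (-6, -8)]

Graham scan procedure:
  1. Find the pivot p₀ = point with lowest y (tie → lowest x): (-3, -9).
  2. Sort the remaining points by polar angle around p₀.
  3. Walk through sorted points, maintaining a stack; pop the top while the last three entries make a non-left turn (cross product ≤ 0).
  4. Final stack is the convex hull in CCW order: (-3, -9), (5, -1), (8, 3), (-2, 5), (-5, 0), (-6, -8).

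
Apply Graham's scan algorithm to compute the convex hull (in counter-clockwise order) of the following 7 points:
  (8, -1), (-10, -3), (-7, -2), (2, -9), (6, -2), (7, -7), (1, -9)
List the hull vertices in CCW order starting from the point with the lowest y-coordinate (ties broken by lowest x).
Hull (CCW) = [(1, -9), (2, -9), (7, -7), (8, -1), (-7, -2), (-10, -3)]

Graham scan procedure:
  1. Find the pivot p₀ = point with lowest y (tie → lowest x): (1, -9).
  2. Sort the remaining points by polar angle around p₀.
  3. Walk through sorted points, maintaining a stack; pop the top while the last three entries make a non-left turn (cross product ≤ 0).
  4. Final stack is the convex hull in CCW order: (1, -9), (2, -9), (7, -7), (8, -1), (-7, -2), (-10, -3).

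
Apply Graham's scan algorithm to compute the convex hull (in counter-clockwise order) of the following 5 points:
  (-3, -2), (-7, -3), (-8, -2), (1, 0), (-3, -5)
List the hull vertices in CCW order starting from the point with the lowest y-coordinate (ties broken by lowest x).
Hull (CCW) = [(-3, -5), (1, 0), (-8, -2), (-7, -3)]

Graham scan procedure:
  1. Find the pivot p₀ = point with lowest y (tie → lowest x): (-3, -5).
  2. Sort the remaining points by polar angle around p₀.
  3. Walk through sorted points, maintaining a stack; pop the top while the last three entries make a non-left turn (cross product ≤ 0).
  4. Final stack is the convex hull in CCW order: (-3, -5), (1, 0), (-8, -2), (-7, -3).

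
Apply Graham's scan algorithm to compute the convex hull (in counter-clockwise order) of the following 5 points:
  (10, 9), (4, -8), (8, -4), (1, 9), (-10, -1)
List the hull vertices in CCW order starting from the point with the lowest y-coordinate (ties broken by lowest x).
Hull (CCW) = [(4, -8), (8, -4), (10, 9), (1, 9), (-10, -1)]

Graham scan procedure:
  1. Find the pivot p₀ = point with lowest y (tie → lowest x): (4, -8).
  2. Sort the remaining points by polar angle around p₀.
  3. Walk through sorted points, maintaining a stack; pop the top while the last three entries make a non-left turn (cross product ≤ 0).
  4. Final stack is the convex hull in CCW order: (4, -8), (8, -4), (10, 9), (1, 9), (-10, -1).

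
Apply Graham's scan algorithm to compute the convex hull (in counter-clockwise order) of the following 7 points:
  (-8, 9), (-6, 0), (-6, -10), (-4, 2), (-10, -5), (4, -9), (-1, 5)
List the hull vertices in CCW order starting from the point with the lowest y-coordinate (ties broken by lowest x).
Hull (CCW) = [(-6, -10), (4, -9), (-1, 5), (-8, 9), (-10, -5)]

Graham scan procedure:
  1. Find the pivot p₀ = point with lowest y (tie → lowest x): (-6, -10).
  2. Sort the remaining points by polar angle around p₀.
  3. Walk through sorted points, maintaining a stack; pop the top while the last three entries make a non-left turn (cross product ≤ 0).
  4. Final stack is the convex hull in CCW order: (-6, -10), (4, -9), (-1, 5), (-8, 9), (-10, -5).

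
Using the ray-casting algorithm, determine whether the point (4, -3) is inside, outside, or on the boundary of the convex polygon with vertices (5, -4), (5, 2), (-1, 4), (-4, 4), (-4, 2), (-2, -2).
The point (4, -3) lies strictly inside the polygon

Cast a horizontal ray to the right from the query point and count how many polygon edges it crosses (each edge strictly once or zero times, handled with the usual half-open convention). 
Parity of crossings → odd ⇒ inside.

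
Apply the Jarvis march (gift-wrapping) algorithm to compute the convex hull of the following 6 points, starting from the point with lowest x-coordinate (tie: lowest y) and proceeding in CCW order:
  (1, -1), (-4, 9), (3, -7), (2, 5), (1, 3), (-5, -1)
Hull (CCW) = [(-5, -1), (3, -7), (2, 5), (-4, 9)]

Jarvis march: at each step, from the current hull vertex p, select the next vertex q as the point such that every other point lies strictly to the left of (or on) the directed line p → q. (Equivalently: for every other point r, the cross product (q − p) × (r − p) ≥ 0.)
Starting point (lowest x, tie lowest y): (-5, -1). Wrap until returning to start. Resulting hull: (-5, -1), (3, -7), (2, 5), (-4, 9).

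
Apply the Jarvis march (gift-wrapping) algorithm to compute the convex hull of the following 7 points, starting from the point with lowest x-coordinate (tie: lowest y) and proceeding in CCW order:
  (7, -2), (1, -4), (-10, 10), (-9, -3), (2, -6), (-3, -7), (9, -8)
Hull (CCW) = [(-10, 10), (-9, -3), (-3, -7), (9, -8), (7, -2)]

Jarvis march: at each step, from the current hull vertex p, select the next vertex q as the point such that every other point lies strictly to the left of (or on) the directed line p → q. (Equivalently: for every other point r, the cross product (q − p) × (r − p) ≥ 0.)
Starting point (lowest x, tie lowest y): (-10, 10). Wrap until returning to start. Resulting hull: (-10, 10), (-9, -3), (-3, -7), (9, -8), (7, -2).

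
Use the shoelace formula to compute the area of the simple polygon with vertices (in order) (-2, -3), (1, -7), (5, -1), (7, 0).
Area = 37/2

Shoelace formula: Area = (1/2) |Σ_i (x_i · y_{i+1} − x_{i+1} · y_i)| (indices mod n). Compute each cross term:
  (-2)(-7) − (1)(-3) = 17
  (1)(-1) − (5)(-7) = 34
  (5)(0) − (7)(-1) = 7
  (7)(-3) − (-2)(0) = -21
Sum = 37, so (signed) Area = 37/2 = 37/2, |Area| = 37/2.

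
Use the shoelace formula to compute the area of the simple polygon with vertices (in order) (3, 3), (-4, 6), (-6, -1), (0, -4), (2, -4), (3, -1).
Area = 62

Shoelace formula: Area = (1/2) |Σ_i (x_i · y_{i+1} − x_{i+1} · y_i)| (indices mod n). Compute each cross term:
  (3)(6) − (-4)(3) = 30
  (-4)(-1) − (-6)(6) = 40
  (-6)(-4) − (0)(-1) = 24
  (0)(-4) − (2)(-4) = 8
  (2)(-1) − (3)(-4) = 10
  (3)(3) − (3)(-1) = 12
Sum = 124, so (signed) Area = 124/2 = 62, |Area| = 62.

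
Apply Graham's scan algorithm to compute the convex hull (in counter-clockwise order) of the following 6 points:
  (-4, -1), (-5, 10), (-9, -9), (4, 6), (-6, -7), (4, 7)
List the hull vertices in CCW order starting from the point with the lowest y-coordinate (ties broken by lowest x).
Hull (CCW) = [(-9, -9), (-6, -7), (4, 6), (4, 7), (-5, 10)]

Graham scan procedure:
  1. Find the pivot p₀ = point with lowest y (tie → lowest x): (-9, -9).
  2. Sort the remaining points by polar angle around p₀.
  3. Walk through sorted points, maintaining a stack; pop the top while the last three entries make a non-left turn (cross product ≤ 0).
  4. Final stack is the convex hull in CCW order: (-9, -9), (-6, -7), (4, 6), (4, 7), (-5, 10).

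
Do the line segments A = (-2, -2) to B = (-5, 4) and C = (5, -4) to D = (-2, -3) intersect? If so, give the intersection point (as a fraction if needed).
No (intersection of containing lines falls outside at least one segment)

Parametrize and solve: t = -7/39, s = 12/13. At least one of these is outside [0, 1], so the segments do not intersect.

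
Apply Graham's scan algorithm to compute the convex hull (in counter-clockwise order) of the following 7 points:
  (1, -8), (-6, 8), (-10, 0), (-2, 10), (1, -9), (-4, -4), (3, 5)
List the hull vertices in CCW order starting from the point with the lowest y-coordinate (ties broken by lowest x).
Hull (CCW) = [(1, -9), (3, 5), (-2, 10), (-6, 8), (-10, 0)]

Graham scan procedure:
  1. Find the pivot p₀ = point with lowest y (tie → lowest x): (1, -9).
  2. Sort the remaining points by polar angle around p₀.
  3. Walk through sorted points, maintaining a stack; pop the top while the last three entries make a non-left turn (cross product ≤ 0).
  4. Final stack is the convex hull in CCW order: (1, -9), (3, 5), (-2, 10), (-6, 8), (-10, 0).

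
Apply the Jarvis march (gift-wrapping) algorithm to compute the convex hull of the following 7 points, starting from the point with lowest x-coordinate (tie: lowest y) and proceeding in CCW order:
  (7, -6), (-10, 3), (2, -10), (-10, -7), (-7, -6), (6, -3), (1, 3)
Hull (CCW) = [(-10, -7), (2, -10), (7, -6), (6, -3), (1, 3), (-10, 3)]

Jarvis march: at each step, from the current hull vertex p, select the next vertex q as the point such that every other point lies strictly to the left of (or on) the directed line p → q. (Equivalently: for every other point r, the cross product (q − p) × (r − p) ≥ 0.)
Starting point (lowest x, tie lowest y): (-10, -7). Wrap until returning to start. Resulting hull: (-10, -7), (2, -10), (7, -6), (6, -3), (1, 3), (-10, 3).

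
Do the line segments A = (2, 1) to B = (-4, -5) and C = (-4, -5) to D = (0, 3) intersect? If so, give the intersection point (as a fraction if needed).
Yes; intersection at (-4, -5) (t = 1 on AB, s = 0 on CD)

Parametrize AB as A + t(B − A) = (2 + -6 t, 1 + -6 t) and CD as C + s(D − C) = (-4 + 4 s, -5 + 8 s). Solve the linear system for (t, s). Determinant = 24 ≠ 0, so a unique intersection of the containing lines exists. Solution: t = 1, s = 0 — both in [0, 1], so the segments cross. Intersection point: (-4, -5).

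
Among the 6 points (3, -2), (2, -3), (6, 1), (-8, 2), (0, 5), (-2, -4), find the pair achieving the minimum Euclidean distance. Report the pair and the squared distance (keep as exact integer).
Pair = ((3, -2), (2, -3)); squared distance = 2

Compute all C(6, 2) = 15 pairwise squared distances (x_i − x_j)² + (y_i − y_j)². The minimum is 2, attained by the pair ((3, -2), (2, -3)).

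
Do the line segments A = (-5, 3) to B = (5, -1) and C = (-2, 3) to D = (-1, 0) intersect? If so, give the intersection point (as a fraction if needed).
Yes; intersection at (-20/13, 21/13) (t = 9/26 on AB, s = 6/13 on CD)

Parametrize AB as A + t(B − A) = (-5 + 10 t, 3 + -4 t) and CD as C + s(D − C) = (-2 + 1 s, 3 + -3 s). Solve the linear system for (t, s). Determinant = 26 ≠ 0, so a unique intersection of the containing lines exists. Solution: t = 9/26, s = 6/13 — both in [0, 1], so the segments cross. Intersection point: (-20/13, 21/13).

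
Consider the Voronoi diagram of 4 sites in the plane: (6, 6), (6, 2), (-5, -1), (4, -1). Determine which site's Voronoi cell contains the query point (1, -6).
Nearest site = (4, -1)

The Voronoi cell of site s contains exactly those query points closer to s than to any other site. Compute squared distances from q = (1, -6) to each site:
  (4 − 1)² + (-1 − -6)² = 34
  (-5 − 1)² + (-1 − -6)² = 61
  (6 − 1)² + (2 − -6)² = 89
  (6 − 1)² + (6 − -6)² = 169
Minimum is attained by (4, -1), so q lies in its Voronoi cell.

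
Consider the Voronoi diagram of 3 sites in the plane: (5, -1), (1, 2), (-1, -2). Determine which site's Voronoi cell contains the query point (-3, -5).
Nearest site = (-1, -2)

The Voronoi cell of site s contains exactly those query points closer to s than to any other site. Compute squared distances from q = (-3, -5) to each site:
  (-1 − -3)² + (-2 − -5)² = 13
  (1 − -3)² + (2 − -5)² = 65
  (5 − -3)² + (-1 − -5)² = 80
Minimum is attained by (-1, -2), so q lies in its Voronoi cell.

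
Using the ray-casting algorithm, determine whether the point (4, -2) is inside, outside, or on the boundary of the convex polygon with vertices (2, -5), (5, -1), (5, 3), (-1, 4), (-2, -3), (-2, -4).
The point (4, -2) lies strictly inside the polygon

Cast a horizontal ray to the right from the query point and count how many polygon edges it crosses (each edge strictly once or zero times, handled with the usual half-open convention). 
Parity of crossings → odd ⇒ inside.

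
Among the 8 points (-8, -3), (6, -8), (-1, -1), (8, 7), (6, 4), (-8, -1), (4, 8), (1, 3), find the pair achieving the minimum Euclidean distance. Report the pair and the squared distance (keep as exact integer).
Pair = ((-8, -3), (-8, -1)); squared distance = 4

Compute all C(8, 2) = 28 pairwise squared distances (x_i − x_j)² + (y_i − y_j)². The minimum is 4, attained by the pair ((-8, -3), (-8, -1)).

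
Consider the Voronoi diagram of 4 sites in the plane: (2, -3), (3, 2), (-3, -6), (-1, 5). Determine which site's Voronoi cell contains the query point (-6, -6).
Nearest site = (-3, -6)

The Voronoi cell of site s contains exactly those query points closer to s than to any other site. Compute squared distances from q = (-6, -6) to each site:
  (-3 − -6)² + (-6 − -6)² = 9
  (2 − -6)² + (-3 − -6)² = 73
  (3 − -6)² + (2 − -6)² = 145
  (-1 − -6)² + (5 − -6)² = 146
Minimum is attained by (-3, -6), so q lies in its Voronoi cell.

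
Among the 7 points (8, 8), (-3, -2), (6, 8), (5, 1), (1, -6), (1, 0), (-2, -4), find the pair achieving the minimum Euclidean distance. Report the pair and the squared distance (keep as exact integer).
Pair = ((8, 8), (6, 8)); squared distance = 4

Compute all C(7, 2) = 21 pairwise squared distances (x_i − x_j)² + (y_i − y_j)². The minimum is 4, attained by the pair ((8, 8), (6, 8)).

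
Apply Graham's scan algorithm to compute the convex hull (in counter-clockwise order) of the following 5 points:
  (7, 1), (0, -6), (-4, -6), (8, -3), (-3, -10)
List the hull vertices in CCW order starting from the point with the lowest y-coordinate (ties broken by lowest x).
Hull (CCW) = [(-3, -10), (8, -3), (7, 1), (-4, -6)]

Graham scan procedure:
  1. Find the pivot p₀ = point with lowest y (tie → lowest x): (-3, -10).
  2. Sort the remaining points by polar angle around p₀.
  3. Walk through sorted points, maintaining a stack; pop the top while the last three entries make a non-left turn (cross product ≤ 0).
  4. Final stack is the convex hull in CCW order: (-3, -10), (8, -3), (7, 1), (-4, -6).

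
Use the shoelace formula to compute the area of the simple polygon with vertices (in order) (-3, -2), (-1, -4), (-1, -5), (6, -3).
Area = 23/2

Shoelace formula: Area = (1/2) |Σ_i (x_i · y_{i+1} − x_{i+1} · y_i)| (indices mod n). Compute each cross term:
  (-3)(-4) − (-1)(-2) = 10
  (-1)(-5) − (-1)(-4) = 1
  (-1)(-3) − (6)(-5) = 33
  (6)(-2) − (-3)(-3) = -21
Sum = 23, so (signed) Area = 23/2 = 23/2, |Area| = 23/2.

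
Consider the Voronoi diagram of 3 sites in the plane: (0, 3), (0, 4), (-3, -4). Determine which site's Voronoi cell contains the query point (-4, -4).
Nearest site = (-3, -4)

The Voronoi cell of site s contains exactly those query points closer to s than to any other site. Compute squared distances from q = (-4, -4) to each site:
  (-3 − -4)² + (-4 − -4)² = 1
  (0 − -4)² + (3 − -4)² = 65
  (0 − -4)² + (4 − -4)² = 80
Minimum is attained by (-3, -4), so q lies in its Voronoi cell.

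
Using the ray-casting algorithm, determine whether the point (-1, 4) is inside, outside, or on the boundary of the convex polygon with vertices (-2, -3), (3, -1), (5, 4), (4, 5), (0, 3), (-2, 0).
The point (-1, 4) lies strictly outside the polygon

Cast a horizontal ray to the right from the query point and count how many polygon edges it crosses (each edge strictly once or zero times, handled with the usual half-open convention). 
Parity of crossings → even ⇒ outside.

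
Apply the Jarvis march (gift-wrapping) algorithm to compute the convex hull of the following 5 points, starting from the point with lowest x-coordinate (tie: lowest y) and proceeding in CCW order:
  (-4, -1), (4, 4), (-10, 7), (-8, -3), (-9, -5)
Hull (CCW) = [(-10, 7), (-9, -5), (4, 4)]

Jarvis march: at each step, from the current hull vertex p, select the next vertex q as the point such that every other point lies strictly to the left of (or on) the directed line p → q. (Equivalently: for every other point r, the cross product (q − p) × (r − p) ≥ 0.)
Starting point (lowest x, tie lowest y): (-10, 7). Wrap until returning to start. Resulting hull: (-10, 7), (-9, -5), (4, 4).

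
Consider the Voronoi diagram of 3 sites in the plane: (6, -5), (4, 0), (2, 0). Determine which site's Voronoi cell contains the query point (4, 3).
Nearest site = (4, 0)

The Voronoi cell of site s contains exactly those query points closer to s than to any other site. Compute squared distances from q = (4, 3) to each site:
  (4 − 4)² + (0 − 3)² = 9
  (2 − 4)² + (0 − 3)² = 13
  (6 − 4)² + (-5 − 3)² = 68
Minimum is attained by (4, 0), so q lies in its Voronoi cell.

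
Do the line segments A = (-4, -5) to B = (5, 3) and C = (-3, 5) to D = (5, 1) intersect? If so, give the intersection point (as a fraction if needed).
Yes; intersection at (89/25, 43/25) (t = 21/25 on AB, s = 41/50 on CD)

Parametrize AB as A + t(B − A) = (-4 + 9 t, -5 + 8 t) and CD as C + s(D − C) = (-3 + 8 s, 5 + -4 s). Solve the linear system for (t, s). Determinant = 100 ≠ 0, so a unique intersection of the containing lines exists. Solution: t = 21/25, s = 41/50 — both in [0, 1], so the segments cross. Intersection point: (89/25, 43/25).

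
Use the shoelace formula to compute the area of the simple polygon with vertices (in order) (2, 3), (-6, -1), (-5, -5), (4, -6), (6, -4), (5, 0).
Area = 73

Shoelace formula: Area = (1/2) |Σ_i (x_i · y_{i+1} − x_{i+1} · y_i)| (indices mod n). Compute each cross term:
  (2)(-1) − (-6)(3) = 16
  (-6)(-5) − (-5)(-1) = 25
  (-5)(-6) − (4)(-5) = 50
  (4)(-4) − (6)(-6) = 20
  (6)(0) − (5)(-4) = 20
  (5)(3) − (2)(0) = 15
Sum = 146, so (signed) Area = 146/2 = 73, |Area| = 73.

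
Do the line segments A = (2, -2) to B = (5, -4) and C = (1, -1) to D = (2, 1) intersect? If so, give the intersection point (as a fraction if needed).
No (intersection of containing lines falls outside at least one segment)

Parametrize and solve: t = -3/8, s = -1/8. At least one of these is outside [0, 1], so the segments do not intersect.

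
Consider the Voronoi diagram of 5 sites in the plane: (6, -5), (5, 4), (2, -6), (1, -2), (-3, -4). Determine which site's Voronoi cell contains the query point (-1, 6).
Nearest site = (5, 4)

The Voronoi cell of site s contains exactly those query points closer to s than to any other site. Compute squared distances from q = (-1, 6) to each site:
  (5 − -1)² + (4 − 6)² = 40
  (1 − -1)² + (-2 − 6)² = 68
  (-3 − -1)² + (-4 − 6)² = 104
  (2 − -1)² + (-6 − 6)² = 153
  (6 − -1)² + (-5 − 6)² = 170
Minimum is attained by (5, 4), so q lies in its Voronoi cell.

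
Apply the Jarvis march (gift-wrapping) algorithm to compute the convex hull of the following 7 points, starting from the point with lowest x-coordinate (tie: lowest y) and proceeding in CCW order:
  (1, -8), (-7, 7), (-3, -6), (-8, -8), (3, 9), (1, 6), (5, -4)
Hull (CCW) = [(-8, -8), (1, -8), (5, -4), (3, 9), (-7, 7)]

Jarvis march: at each step, from the current hull vertex p, select the next vertex q as the point such that every other point lies strictly to the left of (or on) the directed line p → q. (Equivalently: for every other point r, the cross product (q − p) × (r − p) ≥ 0.)
Starting point (lowest x, tie lowest y): (-8, -8). Wrap until returning to start. Resulting hull: (-8, -8), (1, -8), (5, -4), (3, 9), (-7, 7).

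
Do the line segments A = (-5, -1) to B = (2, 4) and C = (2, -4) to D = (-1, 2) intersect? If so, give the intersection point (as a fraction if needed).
Yes; intersection at (-18/19, 36/19) (t = 11/19 on AB, s = 56/57 on CD)

Parametrize AB as A + t(B − A) = (-5 + 7 t, -1 + 5 t) and CD as C + s(D − C) = (2 + -3 s, -4 + 6 s). Solve the linear system for (t, s). Determinant = -57 ≠ 0, so a unique intersection of the containing lines exists. Solution: t = 11/19, s = 56/57 — both in [0, 1], so the segments cross. Intersection point: (-18/19, 36/19).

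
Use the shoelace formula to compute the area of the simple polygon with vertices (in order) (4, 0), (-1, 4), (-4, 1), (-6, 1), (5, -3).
Area = 29

Shoelace formula: Area = (1/2) |Σ_i (x_i · y_{i+1} − x_{i+1} · y_i)| (indices mod n). Compute each cross term:
  (4)(4) − (-1)(0) = 16
  (-1)(1) − (-4)(4) = 15
  (-4)(1) − (-6)(1) = 2
  (-6)(-3) − (5)(1) = 13
  (5)(0) − (4)(-3) = 12
Sum = 58, so (signed) Area = 58/2 = 29, |Area| = 29.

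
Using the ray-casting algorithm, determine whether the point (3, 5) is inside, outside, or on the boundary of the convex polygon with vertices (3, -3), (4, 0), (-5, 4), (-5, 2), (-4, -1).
The point (3, 5) lies strictly outside the polygon

Cast a horizontal ray to the right from the query point and count how many polygon edges it crosses (each edge strictly once or zero times, handled with the usual half-open convention). 
Parity of crossings → even ⇒ outside.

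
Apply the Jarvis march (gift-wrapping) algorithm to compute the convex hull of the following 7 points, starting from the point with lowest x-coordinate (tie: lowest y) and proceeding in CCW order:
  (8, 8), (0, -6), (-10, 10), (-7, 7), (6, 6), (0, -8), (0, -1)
Hull (CCW) = [(-10, 10), (0, -8), (8, 8)]

Jarvis march: at each step, from the current hull vertex p, select the next vertex q as the point such that every other point lies strictly to the left of (or on) the directed line p → q. (Equivalently: for every other point r, the cross product (q − p) × (r − p) ≥ 0.)
Starting point (lowest x, tie lowest y): (-10, 10). Wrap until returning to start. Resulting hull: (-10, 10), (0, -8), (8, 8).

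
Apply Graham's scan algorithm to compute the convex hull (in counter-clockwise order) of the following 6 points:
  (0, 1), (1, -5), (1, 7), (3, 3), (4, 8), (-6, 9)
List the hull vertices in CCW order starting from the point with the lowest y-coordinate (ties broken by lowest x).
Hull (CCW) = [(1, -5), (3, 3), (4, 8), (-6, 9)]

Graham scan procedure:
  1. Find the pivot p₀ = point with lowest y (tie → lowest x): (1, -5).
  2. Sort the remaining points by polar angle around p₀.
  3. Walk through sorted points, maintaining a stack; pop the top while the last three entries make a non-left turn (cross product ≤ 0).
  4. Final stack is the convex hull in CCW order: (1, -5), (3, 3), (4, 8), (-6, 9).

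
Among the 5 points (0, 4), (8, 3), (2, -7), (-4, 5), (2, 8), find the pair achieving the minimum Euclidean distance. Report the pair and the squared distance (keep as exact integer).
Pair = ((0, 4), (-4, 5)); squared distance = 17

Compute all C(5, 2) = 10 pairwise squared distances (x_i − x_j)² + (y_i − y_j)². The minimum is 17, attained by the pair ((0, 4), (-4, 5)).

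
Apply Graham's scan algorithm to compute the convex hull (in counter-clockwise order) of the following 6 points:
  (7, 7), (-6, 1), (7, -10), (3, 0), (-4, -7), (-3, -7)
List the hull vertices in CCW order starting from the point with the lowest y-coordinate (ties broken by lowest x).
Hull (CCW) = [(7, -10), (7, 7), (-6, 1), (-4, -7)]

Graham scan procedure:
  1. Find the pivot p₀ = point with lowest y (tie → lowest x): (7, -10).
  2. Sort the remaining points by polar angle around p₀.
  3. Walk through sorted points, maintaining a stack; pop the top while the last three entries make a non-left turn (cross product ≤ 0).
  4. Final stack is the convex hull in CCW order: (7, -10), (7, 7), (-6, 1), (-4, -7).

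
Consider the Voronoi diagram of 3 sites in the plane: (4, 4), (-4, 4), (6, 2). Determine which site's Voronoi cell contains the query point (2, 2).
Nearest site = (4, 4)

The Voronoi cell of site s contains exactly those query points closer to s than to any other site. Compute squared distances from q = (2, 2) to each site:
  (4 − 2)² + (4 − 2)² = 8
  (6 − 2)² + (2 − 2)² = 16
  (-4 − 2)² + (4 − 2)² = 40
Minimum is attained by (4, 4), so q lies in its Voronoi cell.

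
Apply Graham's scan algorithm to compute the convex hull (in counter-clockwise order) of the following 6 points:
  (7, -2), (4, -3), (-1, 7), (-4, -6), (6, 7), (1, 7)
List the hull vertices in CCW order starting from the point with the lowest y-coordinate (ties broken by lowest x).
Hull (CCW) = [(-4, -6), (7, -2), (6, 7), (-1, 7)]

Graham scan procedure:
  1. Find the pivot p₀ = point with lowest y (tie → lowest x): (-4, -6).
  2. Sort the remaining points by polar angle around p₀.
  3. Walk through sorted points, maintaining a stack; pop the top while the last three entries make a non-left turn (cross product ≤ 0).
  4. Final stack is the convex hull in CCW order: (-4, -6), (7, -2), (6, 7), (-1, 7).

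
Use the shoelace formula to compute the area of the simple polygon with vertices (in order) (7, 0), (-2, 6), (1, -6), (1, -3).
Area = 36

Shoelace formula: Area = (1/2) |Σ_i (x_i · y_{i+1} − x_{i+1} · y_i)| (indices mod n). Compute each cross term:
  (7)(6) − (-2)(0) = 42
  (-2)(-6) − (1)(6) = 6
  (1)(-3) − (1)(-6) = 3
  (1)(0) − (7)(-3) = 21
Sum = 72, so (signed) Area = 72/2 = 36, |Area| = 36.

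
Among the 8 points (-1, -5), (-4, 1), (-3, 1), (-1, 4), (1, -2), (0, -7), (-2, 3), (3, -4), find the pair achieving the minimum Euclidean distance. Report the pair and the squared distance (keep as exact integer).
Pair = ((-4, 1), (-3, 1)); squared distance = 1

Compute all C(8, 2) = 28 pairwise squared distances (x_i − x_j)² + (y_i − y_j)². The minimum is 1, attained by the pair ((-4, 1), (-3, 1)).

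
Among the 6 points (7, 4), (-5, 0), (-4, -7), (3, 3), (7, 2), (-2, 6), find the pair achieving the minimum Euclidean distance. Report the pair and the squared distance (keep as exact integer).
Pair = ((7, 4), (7, 2)); squared distance = 4

Compute all C(6, 2) = 15 pairwise squared distances (x_i − x_j)² + (y_i − y_j)². The minimum is 4, attained by the pair ((7, 4), (7, 2)).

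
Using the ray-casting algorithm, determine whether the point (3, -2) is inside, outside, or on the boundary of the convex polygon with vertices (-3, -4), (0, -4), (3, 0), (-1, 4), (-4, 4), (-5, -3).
The point (3, -2) lies strictly outside the polygon

Cast a horizontal ray to the right from the query point and count how many polygon edges it crosses (each edge strictly once or zero times, handled with the usual half-open convention). 
Parity of crossings → even ⇒ outside.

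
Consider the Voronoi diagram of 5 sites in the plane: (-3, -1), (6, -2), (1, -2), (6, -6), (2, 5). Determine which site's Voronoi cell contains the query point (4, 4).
Nearest site = (2, 5)

The Voronoi cell of site s contains exactly those query points closer to s than to any other site. Compute squared distances from q = (4, 4) to each site:
  (2 − 4)² + (5 − 4)² = 5
  (6 − 4)² + (-2 − 4)² = 40
  (1 − 4)² + (-2 − 4)² = 45
  (-3 − 4)² + (-1 − 4)² = 74
  (6 − 4)² + (-6 − 4)² = 104
Minimum is attained by (2, 5), so q lies in its Voronoi cell.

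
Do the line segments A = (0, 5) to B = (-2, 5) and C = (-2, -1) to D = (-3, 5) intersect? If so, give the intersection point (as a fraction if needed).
No (intersection of containing lines falls outside at least one segment)

Parametrize and solve: t = 3/2, s = 1. At least one of these is outside [0, 1], so the segments do not intersect.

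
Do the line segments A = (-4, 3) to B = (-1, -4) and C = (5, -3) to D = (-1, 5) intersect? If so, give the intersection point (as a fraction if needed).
No (intersection of containing lines falls outside at least one segment)

Parametrize and solve: t = -2, s = 5/2. At least one of these is outside [0, 1], so the segments do not intersect.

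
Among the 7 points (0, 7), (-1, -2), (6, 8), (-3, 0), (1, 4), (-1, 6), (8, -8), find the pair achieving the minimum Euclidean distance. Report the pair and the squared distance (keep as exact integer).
Pair = ((0, 7), (-1, 6)); squared distance = 2

Compute all C(7, 2) = 21 pairwise squared distances (x_i − x_j)² + (y_i − y_j)². The minimum is 2, attained by the pair ((0, 7), (-1, 6)).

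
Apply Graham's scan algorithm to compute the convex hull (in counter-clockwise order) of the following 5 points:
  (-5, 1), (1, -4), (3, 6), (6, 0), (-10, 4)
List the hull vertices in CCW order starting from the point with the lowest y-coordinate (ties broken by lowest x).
Hull (CCW) = [(1, -4), (6, 0), (3, 6), (-10, 4)]

Graham scan procedure:
  1. Find the pivot p₀ = point with lowest y (tie → lowest x): (1, -4).
  2. Sort the remaining points by polar angle around p₀.
  3. Walk through sorted points, maintaining a stack; pop the top while the last three entries make a non-left turn (cross product ≤ 0).
  4. Final stack is the convex hull in CCW order: (1, -4), (6, 0), (3, 6), (-10, 4).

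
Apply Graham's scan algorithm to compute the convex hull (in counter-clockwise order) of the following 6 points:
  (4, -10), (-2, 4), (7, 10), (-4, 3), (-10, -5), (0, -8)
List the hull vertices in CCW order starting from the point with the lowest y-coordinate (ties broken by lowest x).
Hull (CCW) = [(4, -10), (7, 10), (-4, 3), (-10, -5)]

Graham scan procedure:
  1. Find the pivot p₀ = point with lowest y (tie → lowest x): (4, -10).
  2. Sort the remaining points by polar angle around p₀.
  3. Walk through sorted points, maintaining a stack; pop the top while the last three entries make a non-left turn (cross product ≤ 0).
  4. Final stack is the convex hull in CCW order: (4, -10), (7, 10), (-4, 3), (-10, -5).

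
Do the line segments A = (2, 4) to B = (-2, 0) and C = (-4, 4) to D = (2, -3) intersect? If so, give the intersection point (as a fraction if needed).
Yes; intersection at (-16/13, 10/13) (t = 21/26 on AB, s = 6/13 on CD)

Parametrize AB as A + t(B − A) = (2 + -4 t, 4 + -4 t) and CD as C + s(D − C) = (-4 + 6 s, 4 + -7 s). Solve the linear system for (t, s). Determinant = -52 ≠ 0, so a unique intersection of the containing lines exists. Solution: t = 21/26, s = 6/13 — both in [0, 1], so the segments cross. Intersection point: (-16/13, 10/13).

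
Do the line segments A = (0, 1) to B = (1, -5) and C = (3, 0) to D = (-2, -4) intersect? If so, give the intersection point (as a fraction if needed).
Yes; intersection at (1/2, -2) (t = 1/2 on AB, s = 1/2 on CD)

Parametrize AB as A + t(B − A) = (0 + 1 t, 1 + -6 t) and CD as C + s(D − C) = (3 + -5 s, 0 + -4 s). Solve the linear system for (t, s). Determinant = 34 ≠ 0, so a unique intersection of the containing lines exists. Solution: t = 1/2, s = 1/2 — both in [0, 1], so the segments cross. Intersection point: (1/2, -2).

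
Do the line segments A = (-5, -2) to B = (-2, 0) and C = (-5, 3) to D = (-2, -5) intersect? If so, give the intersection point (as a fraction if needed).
Yes; intersection at (-7/2, -1) (t = 1/2 on AB, s = 1/2 on CD)

Parametrize AB as A + t(B − A) = (-5 + 3 t, -2 + 2 t) and CD as C + s(D − C) = (-5 + 3 s, 3 + -8 s). Solve the linear system for (t, s). Determinant = 30 ≠ 0, so a unique intersection of the containing lines exists. Solution: t = 1/2, s = 1/2 — both in [0, 1], so the segments cross. Intersection point: (-7/2, -1).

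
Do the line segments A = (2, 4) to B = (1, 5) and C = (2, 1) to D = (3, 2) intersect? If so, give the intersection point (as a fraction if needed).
No (intersection of containing lines falls outside at least one segment)

Parametrize and solve: t = -3/2, s = 3/2. At least one of these is outside [0, 1], so the segments do not intersect.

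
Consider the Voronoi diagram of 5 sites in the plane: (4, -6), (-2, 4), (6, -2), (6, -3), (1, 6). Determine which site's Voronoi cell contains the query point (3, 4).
Nearest site = (1, 6)

The Voronoi cell of site s contains exactly those query points closer to s than to any other site. Compute squared distances from q = (3, 4) to each site:
  (1 − 3)² + (6 − 4)² = 8
  (-2 − 3)² + (4 − 4)² = 25
  (6 − 3)² + (-2 − 4)² = 45
  (6 − 3)² + (-3 − 4)² = 58
  (4 − 3)² + (-6 − 4)² = 101
Minimum is attained by (1, 6), so q lies in its Voronoi cell.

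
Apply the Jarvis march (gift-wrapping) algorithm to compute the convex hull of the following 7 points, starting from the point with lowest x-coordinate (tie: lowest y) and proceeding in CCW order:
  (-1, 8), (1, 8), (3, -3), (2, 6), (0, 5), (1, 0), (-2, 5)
Hull (CCW) = [(-2, 5), (1, 0), (3, -3), (2, 6), (1, 8), (-1, 8)]

Jarvis march: at each step, from the current hull vertex p, select the next vertex q as the point such that every other point lies strictly to the left of (or on) the directed line p → q. (Equivalently: for every other point r, the cross product (q − p) × (r − p) ≥ 0.)
Starting point (lowest x, tie lowest y): (-2, 5). Wrap until returning to start. Resulting hull: (-2, 5), (1, 0), (3, -3), (2, 6), (1, 8), (-1, 8).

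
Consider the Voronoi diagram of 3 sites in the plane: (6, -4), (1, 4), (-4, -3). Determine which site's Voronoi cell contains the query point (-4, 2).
Nearest site = (-4, -3)

The Voronoi cell of site s contains exactly those query points closer to s than to any other site. Compute squared distances from q = (-4, 2) to each site:
  (-4 − -4)² + (-3 − 2)² = 25
  (1 − -4)² + (4 − 2)² = 29
  (6 − -4)² + (-4 − 2)² = 136
Minimum is attained by (-4, -3), so q lies in its Voronoi cell.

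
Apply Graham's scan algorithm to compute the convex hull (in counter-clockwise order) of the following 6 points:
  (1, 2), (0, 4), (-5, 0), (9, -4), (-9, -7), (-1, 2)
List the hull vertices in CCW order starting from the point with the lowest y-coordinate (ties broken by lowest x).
Hull (CCW) = [(-9, -7), (9, -4), (0, 4), (-5, 0)]

Graham scan procedure:
  1. Find the pivot p₀ = point with lowest y (tie → lowest x): (-9, -7).
  2. Sort the remaining points by polar angle around p₀.
  3. Walk through sorted points, maintaining a stack; pop the top while the last three entries make a non-left turn (cross product ≤ 0).
  4. Final stack is the convex hull in CCW order: (-9, -7), (9, -4), (0, 4), (-5, 0).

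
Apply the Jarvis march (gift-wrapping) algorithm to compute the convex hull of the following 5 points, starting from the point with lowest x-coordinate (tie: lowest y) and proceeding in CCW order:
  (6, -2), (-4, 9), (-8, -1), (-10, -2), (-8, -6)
Hull (CCW) = [(-10, -2), (-8, -6), (6, -2), (-4, 9)]

Jarvis march: at each step, from the current hull vertex p, select the next vertex q as the point such that every other point lies strictly to the left of (or on) the directed line p → q. (Equivalently: for every other point r, the cross product (q − p) × (r − p) ≥ 0.)
Starting point (lowest x, tie lowest y): (-10, -2). Wrap until returning to start. Resulting hull: (-10, -2), (-8, -6), (6, -2), (-4, 9).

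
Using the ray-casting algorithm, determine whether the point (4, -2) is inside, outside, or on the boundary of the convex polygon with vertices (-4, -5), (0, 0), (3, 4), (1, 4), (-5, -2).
The point (4, -2) lies strictly outside the polygon

Cast a horizontal ray to the right from the query point and count how many polygon edges it crosses (each edge strictly once or zero times, handled with the usual half-open convention). 
Parity of crossings → even ⇒ outside.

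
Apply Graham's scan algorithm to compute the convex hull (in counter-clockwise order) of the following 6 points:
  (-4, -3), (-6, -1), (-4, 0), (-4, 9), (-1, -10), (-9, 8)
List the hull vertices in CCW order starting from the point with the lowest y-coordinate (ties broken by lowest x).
Hull (CCW) = [(-1, -10), (-4, 9), (-9, 8), (-6, -1)]

Graham scan procedure:
  1. Find the pivot p₀ = point with lowest y (tie → lowest x): (-1, -10).
  2. Sort the remaining points by polar angle around p₀.
  3. Walk through sorted points, maintaining a stack; pop the top while the last three entries make a non-left turn (cross product ≤ 0).
  4. Final stack is the convex hull in CCW order: (-1, -10), (-4, 9), (-9, 8), (-6, -1).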